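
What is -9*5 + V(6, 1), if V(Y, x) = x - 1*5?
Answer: -49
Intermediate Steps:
V(Y, x) = -5 + x (V(Y, x) = x - 5 = -5 + x)
-9*5 + V(6, 1) = -9*5 + (-5 + 1) = -45 - 4 = -49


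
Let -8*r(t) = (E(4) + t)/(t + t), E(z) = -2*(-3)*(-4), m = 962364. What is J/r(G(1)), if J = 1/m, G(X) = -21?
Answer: -28/3608865 ≈ -7.7587e-6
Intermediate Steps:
J = 1/962364 ≈ 1.0391e-6
E(z) = -24 (E(z) = 6*(-4) = -24)
r(t) = -(-24 + t)/(16*t) (r(t) = -(-24 + t)/(8*(t + t)) = -(-24 + t)/(8*(2*t)) = -(-24 + t)*1/(2*t)/8 = -(-24 + t)/(16*t))
J/r(G(1)) = 1/(962364*(((1/16)*(24 - 1*(-21))/(-21)))) = 1/(962364*(((1/16)*(-1/21)*(24 + 21)))) = 1/(962364*(((1/16)*(-1/21)*45))) = 1/(962364*(-15/112)) = (1/962364)*(-112/15) = -28/3608865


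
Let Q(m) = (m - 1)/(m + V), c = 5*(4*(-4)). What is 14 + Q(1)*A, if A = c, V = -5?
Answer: 14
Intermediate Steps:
c = -80 (c = 5*(-16) = -80)
A = -80
Q(m) = (-1 + m)/(-5 + m) (Q(m) = (m - 1)/(m - 5) = (-1 + m)/(-5 + m))
14 + Q(1)*A = 14 + ((-1 + 1)/(-5 + 1))*(-80) = 14 + (0/(-4))*(-80) = 14 - ¼*0*(-80) = 14 + 0*(-80) = 14 + 0 = 14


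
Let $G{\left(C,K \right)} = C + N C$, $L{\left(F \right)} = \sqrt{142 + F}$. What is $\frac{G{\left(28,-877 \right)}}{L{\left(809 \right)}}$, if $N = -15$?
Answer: $- \frac{392 \sqrt{951}}{951} \approx -12.711$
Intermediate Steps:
$G{\left(C,K \right)} = - 14 C$ ($G{\left(C,K \right)} = C - 15 C = - 14 C$)
$\frac{G{\left(28,-877 \right)}}{L{\left(809 \right)}} = \frac{\left(-14\right) 28}{\sqrt{142 + 809}} = - \frac{392}{\sqrt{951}} = - 392 \frac{\sqrt{951}}{951} = - \frac{392 \sqrt{951}}{951}$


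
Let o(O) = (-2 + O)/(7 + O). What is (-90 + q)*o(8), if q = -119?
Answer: -418/5 ≈ -83.600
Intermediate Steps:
o(O) = (-2 + O)/(7 + O)
(-90 + q)*o(8) = (-90 - 119)*((-2 + 8)/(7 + 8)) = -209*6/15 = -209*2/5 = -418/5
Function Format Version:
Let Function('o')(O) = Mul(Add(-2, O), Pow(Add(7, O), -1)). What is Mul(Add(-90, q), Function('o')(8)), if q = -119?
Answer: Rational(-418, 5) ≈ -83.600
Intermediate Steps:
Function('o')(O) = Mul(Pow(Add(7, O), -1), Add(-2, O))
Mul(Add(-90, q), Function('o')(8)) = Mul(Add(-90, -119), Mul(Pow(Add(7, 8), -1), Add(-2, 8))) = Mul(-209, Mul(Pow(15, -1), 6)) = Mul(-209, Mul(Rational(1, 15), 6)) = Mul(-209, Rational(2, 5)) = Rational(-418, 5)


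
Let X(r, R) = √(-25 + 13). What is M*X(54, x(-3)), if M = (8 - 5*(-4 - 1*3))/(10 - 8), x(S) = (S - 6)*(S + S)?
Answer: 43*I*√3 ≈ 74.478*I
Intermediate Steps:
x(S) = 2*S*(-6 + S) (x(S) = (-6 + S)*(2*S) = 2*S*(-6 + S))
M = 43/2 (M = (8 - 5*(-4 - 3))/2 = (8 - 5*(-7))*(½) = (8 + 35)*(½) = 43*(½) = 43/2 ≈ 21.500)
X(r, R) = 2*I*√3 (X(r, R) = √(-12) = 2*I*√3)
M*X(54, x(-3)) = 43*(2*I*√3)/2 = 43*I*√3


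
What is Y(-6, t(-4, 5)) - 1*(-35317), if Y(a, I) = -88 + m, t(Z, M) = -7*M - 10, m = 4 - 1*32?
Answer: 35201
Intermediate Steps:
m = -28 (m = 4 - 32 = -28)
t(Z, M) = -10 - 7*M
Y(a, I) = -116 (Y(a, I) = -88 - 28 = -116)
Y(-6, t(-4, 5)) - 1*(-35317) = -116 - 1*(-35317) = -116 + 35317 = 35201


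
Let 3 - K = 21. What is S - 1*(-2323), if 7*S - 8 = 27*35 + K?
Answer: 17196/7 ≈ 2456.6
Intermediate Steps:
K = -18 (K = 3 - 1*21 = 3 - 21 = -18)
S = 935/7 (S = 8/7 + (27*35 - 18)/7 = 8/7 + (945 - 18)/7 = 8/7 + (⅐)*927 = 8/7 + 927/7 = 935/7 ≈ 133.57)
S - 1*(-2323) = 935/7 - 1*(-2323) = 935/7 + 2323 = 17196/7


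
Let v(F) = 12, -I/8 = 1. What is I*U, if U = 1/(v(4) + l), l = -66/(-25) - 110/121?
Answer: -275/472 ≈ -0.58263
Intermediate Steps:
I = -8 (I = -8*1 = -8)
l = 476/275 (l = -66*(-1/25) - 110*1/121 = 66/25 - 10/11 = 476/275 ≈ 1.7309)
U = 275/3776 (U = 1/(12 + 476/275) = 1/(3776/275) = 275/3776 ≈ 0.072828)
I*U = -8*275/3776 = -275/472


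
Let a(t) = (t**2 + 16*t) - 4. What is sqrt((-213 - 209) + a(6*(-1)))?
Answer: 9*I*sqrt(6) ≈ 22.045*I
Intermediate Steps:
a(t) = -4 + t**2 + 16*t
sqrt((-213 - 209) + a(6*(-1))) = sqrt((-213 - 209) + (-4 + (6*(-1))**2 + 16*(6*(-1)))) = sqrt(-422 + (-4 + (-6)**2 + 16*(-6))) = sqrt(-422 + (-4 + 36 - 96)) = sqrt(-422 - 64) = sqrt(-486) = 9*I*sqrt(6)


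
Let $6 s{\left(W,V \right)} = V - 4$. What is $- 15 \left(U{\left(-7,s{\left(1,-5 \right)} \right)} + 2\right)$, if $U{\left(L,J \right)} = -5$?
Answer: $45$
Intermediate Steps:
$s{\left(W,V \right)} = - \frac{2}{3} + \frac{V}{6}$ ($s{\left(W,V \right)} = \frac{V - 4}{6} = \frac{-4 + V}{6} = - \frac{2}{3} + \frac{V}{6}$)
$- 15 \left(U{\left(-7,s{\left(1,-5 \right)} \right)} + 2\right) = - 15 \left(-5 + 2\right) = \left(-15\right) \left(-3\right) = 45$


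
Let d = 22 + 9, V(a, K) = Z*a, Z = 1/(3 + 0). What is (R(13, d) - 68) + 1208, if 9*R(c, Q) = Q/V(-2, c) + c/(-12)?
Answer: 122549/108 ≈ 1134.7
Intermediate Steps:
Z = 1/3 ≈ 0.33333
V(a, K) = a/3
d = 31
R(c, Q) = -Q/6 - c/108 (R(c, Q) = (Q/(((1/3)*(-2))) + c/(-12))/9 = (Q/(-2/3) + c*(-1/12))/9 = (Q*(-3/2) - c/12)/9 = (-3*Q/2 - c/12)/9 = -Q/6 - c/108)
(R(13, d) - 68) + 1208 = ((-1/6*31 - 1/108*13) - 68) + 1208 = ((-31/6 - 13/108) - 68) + 1208 = (-571/108 - 68) + 1208 = -7915/108 + 1208 = 122549/108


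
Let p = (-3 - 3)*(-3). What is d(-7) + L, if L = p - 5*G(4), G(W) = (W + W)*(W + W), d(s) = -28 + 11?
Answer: -319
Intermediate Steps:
p = 18 (p = -6*(-3) = 18)
d(s) = -17
G(W) = 4*W**2 (G(W) = (2*W)*(2*W) = 4*W**2)
L = -302 (L = 18 - 20*4**2 = 18 - 20*16 = 18 - 5*64 = 18 - 320 = -302)
d(-7) + L = -17 - 302 = -319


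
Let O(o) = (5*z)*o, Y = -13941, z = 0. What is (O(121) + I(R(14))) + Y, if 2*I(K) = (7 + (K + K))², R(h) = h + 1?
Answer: -26513/2 ≈ -13257.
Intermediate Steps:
R(h) = 1 + h
O(o) = 0 (O(o) = (5*0)*o = 0*o = 0)
I(K) = (7 + 2*K)²/2 (I(K) = (7 + (K + K))²/2 = (7 + 2*K)²/2)
(O(121) + I(R(14))) + Y = (0 + (7 + 2*(1 + 14))²/2) - 13941 = (0 + (7 + 2*15)²/2) - 13941 = (0 + (7 + 30)²/2) - 13941 = (0 + (½)*37²) - 13941 = (0 + (½)*1369) - 13941 = (0 + 1369/2) - 13941 = 1369/2 - 13941 = -26513/2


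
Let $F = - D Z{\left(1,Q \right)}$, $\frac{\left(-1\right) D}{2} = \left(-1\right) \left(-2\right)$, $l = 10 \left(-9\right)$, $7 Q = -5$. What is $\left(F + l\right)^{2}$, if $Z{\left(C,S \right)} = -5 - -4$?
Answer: $8836$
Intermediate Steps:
$Q = - \frac{5}{7}$ ($Q = \frac{1}{7} \left(-5\right) = - \frac{5}{7} \approx -0.71429$)
$l = -90$
$Z{\left(C,S \right)} = -1$ ($Z{\left(C,S \right)} = -5 + 4 = -1$)
$D = -4$ ($D = - 2 \left(\left(-1\right) \left(-2\right)\right) = \left(-2\right) 2 = -4$)
$F = -4$ ($F = \left(-1\right) \left(-4\right) \left(-1\right) = 4 \left(-1\right) = -4$)
$\left(F + l\right)^{2} = \left(-4 - 90\right)^{2} = \left(-94\right)^{2} = 8836$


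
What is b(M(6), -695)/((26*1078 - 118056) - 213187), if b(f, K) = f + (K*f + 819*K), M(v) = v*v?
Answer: 594189/303215 ≈ 1.9596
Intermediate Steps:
M(v) = v**2
b(f, K) = f + 819*K + K*f (b(f, K) = f + (819*K + K*f) = f + 819*K + K*f)
b(M(6), -695)/((26*1078 - 118056) - 213187) = (6**2 + 819*(-695) - 695*6**2)/((26*1078 - 118056) - 213187) = (36 - 569205 - 695*36)/((28028 - 118056) - 213187) = (36 - 569205 - 25020)/(-90028 - 213187) = -594189/(-303215) = -594189*(-1/303215) = 594189/303215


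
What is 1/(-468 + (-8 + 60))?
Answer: -1/416 ≈ -0.0024038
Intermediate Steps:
1/(-468 + (-8 + 60)) = 1/(-468 + 52) = 1/(-416) = -1/416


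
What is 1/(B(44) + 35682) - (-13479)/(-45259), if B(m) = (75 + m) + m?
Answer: -483109496/1622308855 ≈ -0.29779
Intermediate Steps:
B(m) = 75 + 2*m
1/(B(44) + 35682) - (-13479)/(-45259) = 1/((75 + 2*44) + 35682) - (-13479)/(-45259) = 1/((75 + 88) + 35682) - (-13479)*(-1)/45259 = 1/(163 + 35682) - 1*13479/45259 = 1/35845 - 13479/45259 = -483109496/1622308855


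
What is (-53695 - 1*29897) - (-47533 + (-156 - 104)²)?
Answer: -103659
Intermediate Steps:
(-53695 - 1*29897) - (-47533 + (-156 - 104)²) = (-53695 - 29897) - (-47533 + (-260)²) = -83592 - (-47533 + 67600) = -83592 - 1*20067 = -83592 - 20067 = -103659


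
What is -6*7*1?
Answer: -42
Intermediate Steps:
-6*7*1 = -42*1 = -42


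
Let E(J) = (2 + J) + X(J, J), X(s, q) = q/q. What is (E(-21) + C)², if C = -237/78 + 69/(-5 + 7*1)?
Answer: 30625/169 ≈ 181.21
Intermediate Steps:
X(s, q) = 1
E(J) = 3 + J (E(J) = (2 + J) + 1 = 3 + J)
C = 409/13 (C = -237*1/78 + 69/(-5 + 7) = -79/26 + 69/2 = 409/13 ≈ 31.462)
(E(-21) + C)² = ((3 - 21) + 409/13)² = (-18 + 409/13)² = (175/13)² = 30625/169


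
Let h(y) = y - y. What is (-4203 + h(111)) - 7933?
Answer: -12136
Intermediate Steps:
h(y) = 0
(-4203 + h(111)) - 7933 = (-4203 + 0) - 7933 = -4203 - 7933 = -12136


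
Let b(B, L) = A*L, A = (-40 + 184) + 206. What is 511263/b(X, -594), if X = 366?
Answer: -56807/23100 ≈ -2.4592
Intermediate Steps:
A = 350 (A = 144 + 206 = 350)
b(B, L) = 350*L
511263/b(X, -594) = 511263/((350*(-594))) = 511263/(-207900) = 511263*(-1/207900) = -56807/23100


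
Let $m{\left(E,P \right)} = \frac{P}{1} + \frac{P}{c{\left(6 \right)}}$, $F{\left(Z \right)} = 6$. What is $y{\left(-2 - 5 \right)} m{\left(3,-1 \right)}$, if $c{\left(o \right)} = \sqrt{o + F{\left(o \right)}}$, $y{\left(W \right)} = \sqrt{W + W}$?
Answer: $\frac{i \sqrt{14} \left(-6 - \sqrt{3}\right)}{6} \approx - 4.8218 i$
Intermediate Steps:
$y{\left(W \right)} = \sqrt{2} \sqrt{W}$ ($y{\left(W \right)} = \sqrt{2 W} = \sqrt{2} \sqrt{W}$)
$c{\left(o \right)} = \sqrt{6 + o}$ ($c{\left(o \right)} = \sqrt{o + 6} = \sqrt{6 + o}$)
$m{\left(E,P \right)} = P + \frac{P \sqrt{3}}{6}$ ($m{\left(E,P \right)} = \frac{P}{1} + \frac{P}{\sqrt{6 + 6}} = P 1 + \frac{P}{\sqrt{12}} = P + \frac{P}{2 \sqrt{3}} = P + P \frac{\sqrt{3}}{6} = P + \frac{P \sqrt{3}}{6}$)
$y{\left(-2 - 5 \right)} m{\left(3,-1 \right)} = \sqrt{2} \sqrt{-2 - 5} \cdot \frac{1}{6} \left(-1\right) \left(6 + \sqrt{3}\right) = \sqrt{2} \sqrt{-2 - 5} \left(-1 - \frac{\sqrt{3}}{6}\right) = \sqrt{2} \sqrt{-7} \left(-1 - \frac{\sqrt{3}}{6}\right) = \sqrt{2} i \sqrt{7} \left(-1 - \frac{\sqrt{3}}{6}\right) = i \sqrt{14} \left(-1 - \frac{\sqrt{3}}{6}\right)$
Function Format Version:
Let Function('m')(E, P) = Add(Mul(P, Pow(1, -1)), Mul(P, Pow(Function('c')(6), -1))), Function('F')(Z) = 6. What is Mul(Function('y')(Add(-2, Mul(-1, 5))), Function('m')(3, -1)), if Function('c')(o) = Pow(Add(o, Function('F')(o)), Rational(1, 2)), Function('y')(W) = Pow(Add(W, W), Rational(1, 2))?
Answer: Mul(Rational(1, 6), I, Pow(14, Rational(1, 2)), Add(-6, Mul(-1, Pow(3, Rational(1, 2))))) ≈ Mul(-4.8218, I)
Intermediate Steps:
Function('y')(W) = Mul(Pow(2, Rational(1, 2)), Pow(W, Rational(1, 2))) (Function('y')(W) = Pow(Mul(2, W), Rational(1, 2)) = Mul(Pow(2, Rational(1, 2)), Pow(W, Rational(1, 2))))
Function('c')(o) = Pow(Add(6, o), Rational(1, 2)) (Function('c')(o) = Pow(Add(o, 6), Rational(1, 2)) = Pow(Add(6, o), Rational(1, 2)))
Function('m')(E, P) = Add(P, Mul(Rational(1, 6), P, Pow(3, Rational(1, 2)))) (Function('m')(E, P) = Add(Mul(P, Pow(1, -1)), Mul(P, Pow(Pow(Add(6, 6), Rational(1, 2)), -1))) = Add(Mul(P, 1), Mul(P, Pow(Pow(12, Rational(1, 2)), -1))) = Add(P, Mul(P, Pow(Mul(2, Pow(3, Rational(1, 2))), -1))) = Add(P, Mul(P, Mul(Rational(1, 6), Pow(3, Rational(1, 2))))) = Add(P, Mul(Rational(1, 6), P, Pow(3, Rational(1, 2)))))
Mul(Function('y')(Add(-2, Mul(-1, 5))), Function('m')(3, -1)) = Mul(Mul(Pow(2, Rational(1, 2)), Pow(Add(-2, Mul(-1, 5)), Rational(1, 2))), Mul(Rational(1, 6), -1, Add(6, Pow(3, Rational(1, 2))))) = Mul(Mul(Pow(2, Rational(1, 2)), Pow(Add(-2, -5), Rational(1, 2))), Add(-1, Mul(Rational(-1, 6), Pow(3, Rational(1, 2))))) = Mul(Mul(Pow(2, Rational(1, 2)), Pow(-7, Rational(1, 2))), Add(-1, Mul(Rational(-1, 6), Pow(3, Rational(1, 2))))) = Mul(Mul(Pow(2, Rational(1, 2)), Mul(I, Pow(7, Rational(1, 2)))), Add(-1, Mul(Rational(-1, 6), Pow(3, Rational(1, 2))))) = Mul(Mul(I, Pow(14, Rational(1, 2))), Add(-1, Mul(Rational(-1, 6), Pow(3, Rational(1, 2))))) = Mul(I, Pow(14, Rational(1, 2)), Add(-1, Mul(Rational(-1, 6), Pow(3, Rational(1, 2)))))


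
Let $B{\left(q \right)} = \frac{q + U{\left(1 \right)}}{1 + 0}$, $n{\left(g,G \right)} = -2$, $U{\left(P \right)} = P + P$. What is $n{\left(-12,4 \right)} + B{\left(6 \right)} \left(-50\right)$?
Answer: $-402$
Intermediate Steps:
$U{\left(P \right)} = 2 P$
$B{\left(q \right)} = 2 + q$ ($B{\left(q \right)} = \frac{q + 2 \cdot 1}{1 + 0} = \frac{q + 2}{1} = \left(2 + q\right) 1 = 2 + q$)
$n{\left(-12,4 \right)} + B{\left(6 \right)} \left(-50\right) = -2 + \left(2 + 6\right) \left(-50\right) = -2 + 8 \left(-50\right) = -2 - 400 = -402$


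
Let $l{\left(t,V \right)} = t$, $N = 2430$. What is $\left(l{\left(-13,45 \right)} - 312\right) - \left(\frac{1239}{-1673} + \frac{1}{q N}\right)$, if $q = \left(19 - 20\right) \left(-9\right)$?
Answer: $- \frac{1694881499}{5226930} \approx -324.26$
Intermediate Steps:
$q = 9$ ($q = \left(-1\right) \left(-9\right) = 9$)
$\left(l{\left(-13,45 \right)} - 312\right) - \left(\frac{1239}{-1673} + \frac{1}{q N}\right) = \left(-13 - 312\right) - \left(\frac{1239}{-1673} + \frac{1}{9 \cdot 2430}\right) = -325 - \left(1239 \left(- \frac{1}{1673}\right) + \frac{1}{9} \cdot \frac{1}{2430}\right) = -325 - \left(- \frac{177}{239} + \frac{1}{21870}\right) = -325 - - \frac{3870751}{5226930} = -325 + \frac{3870751}{5226930} = - \frac{1694881499}{5226930}$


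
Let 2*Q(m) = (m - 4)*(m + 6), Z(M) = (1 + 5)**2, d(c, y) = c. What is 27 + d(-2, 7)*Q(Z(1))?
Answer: -1317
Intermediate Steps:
Z(M) = 36 (Z(M) = 6**2 = 36)
Q(m) = (-4 + m)*(6 + m)/2 (Q(m) = ((m - 4)*(m + 6))/2 = ((-4 + m)*(6 + m))/2 = (-4 + m)*(6 + m)/2)
27 + d(-2, 7)*Q(Z(1)) = 27 - 2*(-12 + 36 + (1/2)*36**2) = 27 - 2*(-12 + 36 + (1/2)*1296) = 27 - 2*(-12 + 36 + 648) = 27 - 2*672 = 27 - 1344 = -1317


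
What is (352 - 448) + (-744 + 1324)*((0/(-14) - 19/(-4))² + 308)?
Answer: 766521/4 ≈ 1.9163e+5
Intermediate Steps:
(352 - 448) + (-744 + 1324)*((0/(-14) - 19/(-4))² + 308) = -96 + 580*((0*(-1/14) - 19*(-¼))² + 308) = -96 + 580*((0 + 19/4)² + 308) = -96 + 580*((19/4)² + 308) = -96 + 580*(361/16 + 308) = -96 + 580*(5289/16) = -96 + 766905/4 = 766521/4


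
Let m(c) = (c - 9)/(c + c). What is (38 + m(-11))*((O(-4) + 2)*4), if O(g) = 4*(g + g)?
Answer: -51360/11 ≈ -4669.1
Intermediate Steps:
O(g) = 8*g (O(g) = 4*(2*g) = 8*g)
m(c) = (-9 + c)/(2*c) (m(c) = (-9 + c)/((2*c)) = (-9 + c)*(1/(2*c)) = (-9 + c)/(2*c))
(38 + m(-11))*((O(-4) + 2)*4) = (38 + (½)*(-9 - 11)/(-11))*((8*(-4) + 2)*4) = (38 + (½)*(-1/11)*(-20))*((-32 + 2)*4) = (38 + 10/11)*(-30*4) = (428/11)*(-120) = -51360/11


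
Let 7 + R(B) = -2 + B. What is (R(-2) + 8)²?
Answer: 9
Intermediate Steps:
R(B) = -9 + B (R(B) = -7 + (-2 + B) = -9 + B)
(R(-2) + 8)² = ((-9 - 2) + 8)² = (-11 + 8)² = (-3)² = 9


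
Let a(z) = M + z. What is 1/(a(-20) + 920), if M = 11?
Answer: 1/911 ≈ 0.0010977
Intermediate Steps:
a(z) = 11 + z
1/(a(-20) + 920) = 1/((11 - 20) + 920) = 1/(-9 + 920) = 1/911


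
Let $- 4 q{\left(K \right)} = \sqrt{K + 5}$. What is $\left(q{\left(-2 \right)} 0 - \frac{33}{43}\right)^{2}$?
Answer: $\frac{1089}{1849} \approx 0.58897$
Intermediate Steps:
$q{\left(K \right)} = - \frac{\sqrt{5 + K}}{4}$ ($q{\left(K \right)} = - \frac{\sqrt{K + 5}}{4} = - \frac{\sqrt{5 + K}}{4}$)
$\left(q{\left(-2 \right)} 0 - \frac{33}{43}\right)^{2} = \left(- \frac{\sqrt{5 - 2}}{4} \cdot 0 - \frac{33}{43}\right)^{2} = \left(- \frac{\sqrt{3}}{4} \cdot 0 - \frac{33}{43}\right)^{2} = \left(0 - \frac{33}{43}\right)^{2} = \left(- \frac{33}{43}\right)^{2} = \frac{1089}{1849}$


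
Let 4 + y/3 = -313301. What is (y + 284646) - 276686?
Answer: -931955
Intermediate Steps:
y = -939915 (y = -12 + 3*(-313301) = -12 - 939903 = -939915)
(y + 284646) - 276686 = (-939915 + 284646) - 276686 = -655269 - 276686 = -931955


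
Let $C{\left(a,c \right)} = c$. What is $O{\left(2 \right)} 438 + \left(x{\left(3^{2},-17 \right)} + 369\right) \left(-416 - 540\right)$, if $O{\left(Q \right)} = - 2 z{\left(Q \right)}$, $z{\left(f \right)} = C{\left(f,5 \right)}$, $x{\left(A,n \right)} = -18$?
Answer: $-339936$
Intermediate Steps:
$z{\left(f \right)} = 5$
$O{\left(Q \right)} = -10$ ($O{\left(Q \right)} = \left(-2\right) 5 = -10$)
$O{\left(2 \right)} 438 + \left(x{\left(3^{2},-17 \right)} + 369\right) \left(-416 - 540\right) = \left(-10\right) 438 + \left(-18 + 369\right) \left(-416 - 540\right) = -4380 + 351 \left(-956\right) = -4380 - 335556 = -339936$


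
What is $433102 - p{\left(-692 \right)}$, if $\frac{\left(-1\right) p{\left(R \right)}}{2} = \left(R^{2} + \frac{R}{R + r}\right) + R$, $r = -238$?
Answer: $\frac{646093082}{465} \approx 1.3894 \cdot 10^{6}$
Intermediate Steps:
$p{\left(R \right)} = - 2 R - 2 R^{2} - \frac{2 R}{-238 + R}$ ($p{\left(R \right)} = - 2 \left(\left(R^{2} + \frac{R}{R - 238}\right) + R\right) = - 2 \left(\left(R^{2} + \frac{R}{-238 + R}\right) + R\right) = - 2 \left(R + R^{2} + \frac{R}{-238 + R}\right) = - 2 R - 2 R^{2} - \frac{2 R}{-238 + R}$)
$433102 - p{\left(-692 \right)} = 433102 - 2 \left(-692\right) \frac{1}{-238 - 692} \left(237 - \left(-692\right)^{2} + 237 \left(-692\right)\right) = 433102 - 2 \left(-692\right) \frac{1}{-930} \left(237 - 478864 - 164004\right) = 433102 - 2 \left(-692\right) \left(- \frac{1}{930}\right) \left(237 - 478864 - 164004\right) = 433102 - 2 \left(-692\right) \left(- \frac{1}{930}\right) \left(-642631\right) = 433102 - - \frac{444700652}{465} = 433102 + \frac{444700652}{465} = \frac{646093082}{465}$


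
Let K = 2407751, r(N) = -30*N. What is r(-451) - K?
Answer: -2394221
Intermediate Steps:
r(-451) - K = -30*(-451) - 1*2407751 = 13530 - 2407751 = -2394221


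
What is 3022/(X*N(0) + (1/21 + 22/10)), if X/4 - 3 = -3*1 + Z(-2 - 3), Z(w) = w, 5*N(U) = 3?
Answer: -158655/512 ≈ -309.87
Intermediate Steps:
N(U) = ⅗ (N(U) = (⅕)*3 = ⅗)
X = -20 (X = 12 + 4*(-3*1 + (-2 - 3)) = 12 + 4*(-3 - 5) = 12 + 4*(-8) = 12 - 32 = -20)
3022/(X*N(0) + (1/21 + 22/10)) = 3022/(-20*⅗ + (1/21 + 22/10)) = 3022/(-12 + (1*(1/21) + 22*(⅒))) = 3022/(-12 + (1/21 + 11/5)) = 3022/(-12 + 236/105) = 3022/(-1024/105) = 3022*(-105/1024) = -158655/512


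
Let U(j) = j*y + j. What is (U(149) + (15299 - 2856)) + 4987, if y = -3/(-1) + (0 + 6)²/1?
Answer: 23390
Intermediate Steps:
y = 39 (y = -3*(-1) + 6²*1 = 3 + 36*1 = 3 + 36 = 39)
U(j) = 40*j (U(j) = j*39 + j = 39*j + j = 40*j)
(U(149) + (15299 - 2856)) + 4987 = (40*149 + (15299 - 2856)) + 4987 = (5960 + 12443) + 4987 = 18403 + 4987 = 23390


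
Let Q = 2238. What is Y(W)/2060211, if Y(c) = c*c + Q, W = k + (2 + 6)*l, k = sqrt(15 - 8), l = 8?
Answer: 6341/2060211 + 128*sqrt(7)/2060211 ≈ 0.0032422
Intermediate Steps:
k = sqrt(7) ≈ 2.6458
W = 64 + sqrt(7) (W = sqrt(7) + (2 + 6)*8 = sqrt(7) + 8*8 = sqrt(7) + 64 = 64 + sqrt(7) ≈ 66.646)
Y(c) = 2238 + c**2 (Y(c) = c*c + 2238 = c**2 + 2238 = 2238 + c**2)
Y(W)/2060211 = (2238 + (64 + sqrt(7))**2)/2060211 = (2238 + (64 + sqrt(7))**2)*(1/2060211) = 746/686737 + (64 + sqrt(7))**2/2060211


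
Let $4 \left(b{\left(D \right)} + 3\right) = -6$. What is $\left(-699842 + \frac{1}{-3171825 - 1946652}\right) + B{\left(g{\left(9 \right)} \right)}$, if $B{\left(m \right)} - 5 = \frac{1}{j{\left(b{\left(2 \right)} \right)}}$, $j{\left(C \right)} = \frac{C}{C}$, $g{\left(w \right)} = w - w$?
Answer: $- \frac{3582094469773}{5118477} \approx -6.9984 \cdot 10^{5}$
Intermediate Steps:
$b{\left(D \right)} = - \frac{9}{2}$ ($b{\left(D \right)} = -3 + \frac{1}{4} \left(-6\right) = -3 - \frac{3}{2} = - \frac{9}{2}$)
$g{\left(w \right)} = 0$
$j{\left(C \right)} = 1$
$B{\left(m \right)} = 6$ ($B{\left(m \right)} = 5 + 1^{-1} = 5 + 1 = 6$)
$\left(-699842 + \frac{1}{-3171825 - 1946652}\right) + B{\left(g{\left(9 \right)} \right)} = \left(-699842 + \frac{1}{-3171825 - 1946652}\right) + 6 = \left(-699842 + \frac{1}{-5118477}\right) + 6 = \left(-699842 - \frac{1}{5118477}\right) + 6 = - \frac{3582125180635}{5118477} + 6 = - \frac{3582094469773}{5118477}$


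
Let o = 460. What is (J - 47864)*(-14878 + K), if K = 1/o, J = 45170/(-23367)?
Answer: 1275794013546297/1791470 ≈ 7.1215e+8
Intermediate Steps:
J = -45170/23367 (J = 45170*(-1/23367) = -45170/23367 ≈ -1.9331)
K = 1/460 ≈ 0.0021739
(J - 47864)*(-14878 + K) = (-45170/23367 - 47864)*(-14878 + 1/460) = -1118483258/23367*(-6843879/460) = 1275794013546297/1791470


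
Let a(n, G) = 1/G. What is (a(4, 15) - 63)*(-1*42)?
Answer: 13216/5 ≈ 2643.2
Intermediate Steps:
(a(4, 15) - 63)*(-1*42) = (1/15 - 63)*(-1*42) = (1/15 - 63)*(-42) = -944/15*(-42) = 13216/5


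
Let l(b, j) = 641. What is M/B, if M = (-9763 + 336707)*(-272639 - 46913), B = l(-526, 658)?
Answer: -104475609088/641 ≈ -1.6299e+8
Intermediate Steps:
B = 641
M = -104475609088 (M = 326944*(-319552) = -104475609088)
M/B = -104475609088/641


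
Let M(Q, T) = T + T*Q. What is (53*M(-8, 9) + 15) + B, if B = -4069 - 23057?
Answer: -30450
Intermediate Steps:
M(Q, T) = T + Q*T
B = -27126
(53*M(-8, 9) + 15) + B = (53*(9*(1 - 8)) + 15) - 27126 = (53*(9*(-7)) + 15) - 27126 = (53*(-63) + 15) - 27126 = (-3339 + 15) - 27126 = -3324 - 27126 = -30450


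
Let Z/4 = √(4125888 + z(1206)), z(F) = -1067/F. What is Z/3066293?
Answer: 2*√666759861374/616324893 ≈ 0.0026498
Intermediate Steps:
Z = 2*√666759861374/201 (Z = 4*√(4125888 - 1067/1206) = 4*√(4975819861/1206) = 4*(√666759861374/402) = 2*√666759861374/201 ≈ 8124.9)
Z/3066293 = (2*√666759861374/201)/3066293 = (2*√666759861374/201)*(1/3066293) = 2*√666759861374/616324893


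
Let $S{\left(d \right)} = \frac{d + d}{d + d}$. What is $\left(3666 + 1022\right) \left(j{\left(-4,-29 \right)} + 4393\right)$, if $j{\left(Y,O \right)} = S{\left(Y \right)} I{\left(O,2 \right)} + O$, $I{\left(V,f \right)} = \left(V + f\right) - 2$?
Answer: $20322480$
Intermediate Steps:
$S{\left(d \right)} = 1$ ($S{\left(d \right)} = \frac{2 d}{2 d} = 2 d \frac{1}{2 d} = 1$)
$I{\left(V,f \right)} = -2 + V + f$
$j{\left(Y,O \right)} = 2 O$ ($j{\left(Y,O \right)} = 1 \left(-2 + O + 2\right) + O = 1 O + O = O + O = 2 O$)
$\left(3666 + 1022\right) \left(j{\left(-4,-29 \right)} + 4393\right) = \left(3666 + 1022\right) \left(2 \left(-29\right) + 4393\right) = 4688 \left(-58 + 4393\right) = 4688 \cdot 4335 = 20322480$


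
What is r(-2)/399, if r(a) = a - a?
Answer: 0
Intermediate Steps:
r(a) = 0
r(-2)/399 = 0/399 = 0*(1/399) = 0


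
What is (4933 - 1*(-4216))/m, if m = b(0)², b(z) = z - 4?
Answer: 9149/16 ≈ 571.81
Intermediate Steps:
b(z) = -4 + z
m = 16 (m = (-4 + 0)² = (-4)² = 16)
(4933 - 1*(-4216))/m = (4933 - 1*(-4216))/16 = (4933 + 4216)*(1/16) = 9149*(1/16) = 9149/16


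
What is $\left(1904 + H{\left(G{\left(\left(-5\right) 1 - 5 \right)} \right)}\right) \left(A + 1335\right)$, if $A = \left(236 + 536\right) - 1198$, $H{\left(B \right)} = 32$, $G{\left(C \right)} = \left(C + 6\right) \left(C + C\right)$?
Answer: $1759824$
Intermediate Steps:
$G{\left(C \right)} = 2 C \left(6 + C\right)$ ($G{\left(C \right)} = \left(6 + C\right) 2 C = 2 C \left(6 + C\right)$)
$A = -426$ ($A = 772 - 1198 = -426$)
$\left(1904 + H{\left(G{\left(\left(-5\right) 1 - 5 \right)} \right)}\right) \left(A + 1335\right) = \left(1904 + 32\right) \left(-426 + 1335\right) = 1936 \cdot 909 = 1759824$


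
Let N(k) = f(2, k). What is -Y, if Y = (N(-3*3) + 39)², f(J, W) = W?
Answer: -900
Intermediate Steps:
N(k) = k
Y = 900 (Y = (-3*3 + 39)² = (-9 + 39)² = 30² = 900)
-Y = -1*900 = -900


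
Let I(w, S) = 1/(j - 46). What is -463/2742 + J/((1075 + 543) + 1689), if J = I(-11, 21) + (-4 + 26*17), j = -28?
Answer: -6108368/167754189 ≈ -0.036413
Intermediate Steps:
I(w, S) = -1/74 (I(w, S) = 1/(-28 - 46) = 1/(-74) = -1/74)
J = 32411/74 (J = -1/74 + (-4 + 26*17) = -1/74 + (-4 + 442) = -1/74 + 438 = 32411/74 ≈ 437.99)
-463/2742 + J/((1075 + 543) + 1689) = -463/2742 + 32411/(74*((1075 + 543) + 1689)) = -463*1/2742 + 32411/(74*(1618 + 1689)) = -463/2742 + (32411/74)/3307 = -463/2742 + (32411/74)*(1/3307) = -463/2742 + 32411/244718 = -6108368/167754189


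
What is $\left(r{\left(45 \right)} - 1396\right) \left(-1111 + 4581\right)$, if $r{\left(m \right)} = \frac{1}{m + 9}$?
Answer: $- \frac{130789505}{27} \approx -4.8441 \cdot 10^{6}$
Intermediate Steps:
$r{\left(m \right)} = \frac{1}{9 + m}$
$\left(r{\left(45 \right)} - 1396\right) \left(-1111 + 4581\right) = \left(\frac{1}{9 + 45} - 1396\right) \left(-1111 + 4581\right) = \left(\frac{1}{54} - 1396\right) 3470 = \left(- \frac{75383}{54}\right) 3470 = - \frac{130789505}{27}$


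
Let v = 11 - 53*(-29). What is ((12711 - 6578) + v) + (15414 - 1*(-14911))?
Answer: 38006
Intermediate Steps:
v = 1548 (v = 11 + 1537 = 1548)
((12711 - 6578) + v) + (15414 - 1*(-14911)) = ((12711 - 6578) + 1548) + (15414 - 1*(-14911)) = (6133 + 1548) + (15414 + 14911) = 7681 + 30325 = 38006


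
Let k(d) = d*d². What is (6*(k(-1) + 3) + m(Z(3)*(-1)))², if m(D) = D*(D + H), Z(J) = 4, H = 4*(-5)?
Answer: 11664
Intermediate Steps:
H = -20
k(d) = d³
m(D) = D*(-20 + D) (m(D) = D*(D - 20) = D*(-20 + D))
(6*(k(-1) + 3) + m(Z(3)*(-1)))² = (6*((-1)³ + 3) + (4*(-1))*(-20 + 4*(-1)))² = (6*(-1 + 3) - 4*(-20 - 4))² = (6*2 - 4*(-24))² = (12 + 96)² = 108² = 11664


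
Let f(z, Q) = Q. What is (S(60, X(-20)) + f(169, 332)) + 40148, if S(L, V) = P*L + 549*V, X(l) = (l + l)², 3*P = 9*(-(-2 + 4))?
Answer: 918520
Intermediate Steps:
P = -6 (P = (9*(-(-2 + 4)))/3 = (9*(-1*2))/3 = (9*(-2))/3 = (⅓)*(-18) = -6)
X(l) = 4*l² (X(l) = (2*l)² = 4*l²)
S(L, V) = -6*L + 549*V
(S(60, X(-20)) + f(169, 332)) + 40148 = ((-6*60 + 549*(4*(-20)²)) + 332) + 40148 = ((-360 + 549*(4*400)) + 332) + 40148 = ((-360 + 549*1600) + 332) + 40148 = ((-360 + 878400) + 332) + 40148 = (878040 + 332) + 40148 = 878372 + 40148 = 918520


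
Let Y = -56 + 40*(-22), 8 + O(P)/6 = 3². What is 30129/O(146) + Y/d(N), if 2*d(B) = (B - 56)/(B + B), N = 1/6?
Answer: 3371893/670 ≈ 5032.7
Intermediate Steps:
O(P) = 6 (O(P) = -48 + 6*3² = -48 + 6*9 = -48 + 54 = 6)
N = ⅙ ≈ 0.16667
d(B) = (-56 + B)/(4*B) (d(B) = ((B - 56)/(B + B))/2 = ((-56 + B)/((2*B)))/2 = ((-56 + B)*(1/(2*B)))/2 = ((-56 + B)/(2*B))/2 = (-56 + B)/(4*B))
Y = -936 (Y = -56 - 880 = -936)
30129/O(146) + Y/d(N) = 30129/6 - 936*2/(3*(-56 + ⅙)) = 30129*(⅙) - 936/((¼)*6*(-335/6)) = 10043/2 - 936/(-335/4) = 10043/2 - 936*(-4/335) = 10043/2 + 3744/335 = 3371893/670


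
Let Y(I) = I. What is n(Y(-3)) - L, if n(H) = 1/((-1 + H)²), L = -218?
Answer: 3489/16 ≈ 218.06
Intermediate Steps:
n(H) = (-1 + H)⁻²
n(Y(-3)) - L = (-1 - 3)⁻² - 1*(-218) = (-4)⁻² + 218 = 1/16 + 218 = 3489/16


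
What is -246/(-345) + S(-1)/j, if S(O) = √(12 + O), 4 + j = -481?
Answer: 82/115 - √11/485 ≈ 0.70621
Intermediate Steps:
j = -485 (j = -4 - 481 = -485)
-246/(-345) + S(-1)/j = -246/(-345) + √(12 - 1)/(-485) = -246*(-1/345) + √11*(-1/485) = 82/115 - √11/485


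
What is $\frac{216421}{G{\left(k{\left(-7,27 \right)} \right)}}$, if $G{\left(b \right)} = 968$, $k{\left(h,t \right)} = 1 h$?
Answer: $\frac{216421}{968} \approx 223.58$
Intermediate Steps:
$k{\left(h,t \right)} = h$
$\frac{216421}{G{\left(k{\left(-7,27 \right)} \right)}} = \frac{216421}{968}$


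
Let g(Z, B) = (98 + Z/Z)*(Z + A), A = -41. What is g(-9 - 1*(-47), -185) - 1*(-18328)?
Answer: 18031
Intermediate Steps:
g(Z, B) = -4059 + 99*Z (g(Z, B) = (98 + Z/Z)*(Z - 41) = (98 + 1)*(-41 + Z) = 99*(-41 + Z) = -4059 + 99*Z)
g(-9 - 1*(-47), -185) - 1*(-18328) = (-4059 + 99*(-9 - 1*(-47))) - 1*(-18328) = (-4059 + 99*(-9 + 47)) + 18328 = (-4059 + 99*38) + 18328 = (-4059 + 3762) + 18328 = -297 + 18328 = 18031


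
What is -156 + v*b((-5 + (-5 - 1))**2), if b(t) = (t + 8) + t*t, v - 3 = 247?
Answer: 3692344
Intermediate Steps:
v = 250 (v = 3 + 247 = 250)
b(t) = 8 + t + t**2 (b(t) = (8 + t) + t**2 = 8 + t + t**2)
-156 + v*b((-5 + (-5 - 1))**2) = -156 + 250*(8 + (-5 + (-5 - 1))**2 + ((-5 + (-5 - 1))**2)**2) = -156 + 250*(8 + (-5 - 6)**2 + ((-5 - 6)**2)**2) = -156 + 250*(8 + (-11)**2 + ((-11)**2)**2) = -156 + 250*(8 + 121 + 121**2) = -156 + 250*(8 + 121 + 14641) = -156 + 250*14770 = -156 + 3692500 = 3692344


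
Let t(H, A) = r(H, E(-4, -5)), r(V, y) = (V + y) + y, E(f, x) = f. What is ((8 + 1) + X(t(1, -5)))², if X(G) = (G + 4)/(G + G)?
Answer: 16641/196 ≈ 84.903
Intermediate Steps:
r(V, y) = V + 2*y
t(H, A) = -8 + H (t(H, A) = H + 2*(-4) = H - 8 = -8 + H)
X(G) = (4 + G)/(2*G) (X(G) = (4 + G)/((2*G)) = (4 + G)*(1/(2*G)) = (4 + G)/(2*G))
((8 + 1) + X(t(1, -5)))² = ((8 + 1) + (4 + (-8 + 1))/(2*(-8 + 1)))² = (9 + (½)*(4 - 7)/(-7))² = (9 + (½)*(-⅐)*(-3))² = (9 + 3/14)² = (129/14)² = 16641/196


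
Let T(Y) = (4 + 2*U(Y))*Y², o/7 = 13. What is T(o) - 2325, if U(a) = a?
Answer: 1537941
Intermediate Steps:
o = 91 (o = 7*13 = 91)
T(Y) = Y²*(4 + 2*Y) (T(Y) = (4 + 2*Y)*Y² = Y²*(4 + 2*Y))
T(o) - 2325 = 2*91²*(2 + 91) - 2325 = 2*8281*93 - 2325 = 1540266 - 2325 = 1537941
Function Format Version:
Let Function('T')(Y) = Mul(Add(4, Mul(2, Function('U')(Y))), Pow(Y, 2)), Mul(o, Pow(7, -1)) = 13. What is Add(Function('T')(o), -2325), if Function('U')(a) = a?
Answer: 1537941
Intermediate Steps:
o = 91 (o = Mul(7, 13) = 91)
Function('T')(Y) = Mul(Pow(Y, 2), Add(4, Mul(2, Y))) (Function('T')(Y) = Mul(Add(4, Mul(2, Y)), Pow(Y, 2)) = Mul(Pow(Y, 2), Add(4, Mul(2, Y))))
Add(Function('T')(o), -2325) = Add(Mul(2, Pow(91, 2), Add(2, 91)), -2325) = Add(Mul(2, 8281, 93), -2325) = Add(1540266, -2325) = 1537941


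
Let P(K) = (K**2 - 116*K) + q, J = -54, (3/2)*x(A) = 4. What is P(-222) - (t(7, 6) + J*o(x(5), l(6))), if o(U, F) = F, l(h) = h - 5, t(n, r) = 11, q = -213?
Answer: 74866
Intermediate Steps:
x(A) = 8/3 (x(A) = (2/3)*4 = 8/3)
l(h) = -5 + h
P(K) = -213 + K**2 - 116*K (P(K) = (K**2 - 116*K) - 213 = -213 + K**2 - 116*K)
P(-222) - (t(7, 6) + J*o(x(5), l(6))) = (-213 + (-222)**2 - 116*(-222)) - (11 - 54*(-5 + 6)) = (-213 + 49284 + 25752) - (11 - 54*1) = 74823 - (11 - 54) = 74823 - 1*(-43) = 74823 + 43 = 74866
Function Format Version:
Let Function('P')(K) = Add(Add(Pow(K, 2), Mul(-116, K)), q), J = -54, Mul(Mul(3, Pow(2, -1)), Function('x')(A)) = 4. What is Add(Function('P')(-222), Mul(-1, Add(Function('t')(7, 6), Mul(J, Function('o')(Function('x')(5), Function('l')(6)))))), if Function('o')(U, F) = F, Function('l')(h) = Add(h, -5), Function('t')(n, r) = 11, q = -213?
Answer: 74866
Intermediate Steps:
Function('x')(A) = Rational(8, 3) (Function('x')(A) = Mul(Rational(2, 3), 4) = Rational(8, 3))
Function('l')(h) = Add(-5, h)
Function('P')(K) = Add(-213, Pow(K, 2), Mul(-116, K)) (Function('P')(K) = Add(Add(Pow(K, 2), Mul(-116, K)), -213) = Add(-213, Pow(K, 2), Mul(-116, K)))
Add(Function('P')(-222), Mul(-1, Add(Function('t')(7, 6), Mul(J, Function('o')(Function('x')(5), Function('l')(6)))))) = Add(Add(-213, Pow(-222, 2), Mul(-116, -222)), Mul(-1, Add(11, Mul(-54, Add(-5, 6))))) = Add(Add(-213, 49284, 25752), Mul(-1, Add(11, Mul(-54, 1)))) = Add(74823, Mul(-1, Add(11, -54))) = Add(74823, Mul(-1, -43)) = Add(74823, 43) = 74866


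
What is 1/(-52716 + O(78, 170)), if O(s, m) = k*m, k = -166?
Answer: -1/80936 ≈ -1.2355e-5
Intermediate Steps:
O(s, m) = -166*m
1/(-52716 + O(78, 170)) = 1/(-52716 - 166*170) = 1/(-52716 - 28220) = 1/(-80936) = -1/80936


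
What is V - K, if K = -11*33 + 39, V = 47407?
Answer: 47731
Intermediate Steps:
K = -324 (K = -363 + 39 = -324)
V - K = 47407 - 1*(-324) = 47407 + 324 = 47731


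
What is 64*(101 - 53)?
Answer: 3072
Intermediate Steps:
64*(101 - 53) = 64*48 = 3072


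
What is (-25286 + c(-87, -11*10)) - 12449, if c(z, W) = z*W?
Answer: -28165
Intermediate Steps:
c(z, W) = W*z
(-25286 + c(-87, -11*10)) - 12449 = (-25286 - 11*10*(-87)) - 12449 = (-25286 - 110*(-87)) - 12449 = (-25286 + 9570) - 12449 = -15716 - 12449 = -28165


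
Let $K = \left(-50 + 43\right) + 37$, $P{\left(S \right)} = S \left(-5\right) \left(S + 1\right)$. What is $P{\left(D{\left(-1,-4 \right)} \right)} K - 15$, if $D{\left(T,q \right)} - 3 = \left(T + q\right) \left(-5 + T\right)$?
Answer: $-168315$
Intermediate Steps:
$D{\left(T,q \right)} = 3 + \left(-5 + T\right) \left(T + q\right)$ ($D{\left(T,q \right)} = 3 + \left(T + q\right) \left(-5 + T\right) = 3 + \left(-5 + T\right) \left(T + q\right)$)
$P{\left(S \right)} = - 5 S \left(1 + S\right)$
$K = 30$ ($K = -7 + 37 = 30$)
$P{\left(D{\left(-1,-4 \right)} \right)} K - 15 = - 5 \left(3 + \left(-1\right)^{2} - -5 - -20 - -4\right) \left(1 - \left(-32 - 1\right)\right) 30 - 15 = - 5 \left(3 + 1 + 5 + 20 + 4\right) \left(1 + \left(3 + 1 + 5 + 20 + 4\right)\right) 30 - 15 = \left(-5\right) 33 \left(1 + 33\right) 30 - 15 = \left(-5\right) 33 \cdot 34 \cdot 30 - 15 = \left(-5610\right) 30 - 15 = -168300 - 15 = -168315$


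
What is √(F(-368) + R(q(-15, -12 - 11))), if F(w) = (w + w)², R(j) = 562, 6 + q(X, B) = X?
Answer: √542258 ≈ 736.38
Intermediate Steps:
q(X, B) = -6 + X
F(w) = 4*w² (F(w) = (2*w)² = 4*w²)
√(F(-368) + R(q(-15, -12 - 11))) = √(4*(-368)² + 562) = √(4*135424 + 562) = √(541696 + 562) = √542258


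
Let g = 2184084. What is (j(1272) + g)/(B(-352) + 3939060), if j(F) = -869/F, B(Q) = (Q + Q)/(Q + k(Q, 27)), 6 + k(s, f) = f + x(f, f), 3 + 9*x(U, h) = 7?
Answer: 8265008087525/14906198911392 ≈ 0.55447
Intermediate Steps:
x(U, h) = 4/9 (x(U, h) = -⅓ + (⅑)*7 = -⅓ + 7/9 = 4/9)
k(s, f) = -50/9 + f (k(s, f) = -6 + (f + 4/9) = -6 + (4/9 + f) = -50/9 + f)
B(Q) = 2*Q/(193/9 + Q) (B(Q) = (Q + Q)/(Q + (-50/9 + 27)) = (2*Q)/(Q + 193/9) = (2*Q)/(193/9 + Q) = 2*Q/(193/9 + Q))
(j(1272) + g)/(B(-352) + 3939060) = (-869/1272 + 2184084)/(18*(-352)/(193 + 9*(-352)) + 3939060) = (-869*1/1272 + 2184084)/(18*(-352)/(193 - 3168) + 3939060) = (-869/1272 + 2184084)/(18*(-352)/(-2975) + 3939060) = 2778153979/(1272*(18*(-352)*(-1/2975) + 3939060)) = 2778153979/(1272*(6336/2975 + 3939060)) = 2778153979/(1272*(11718709836/2975)) = (2778153979/1272)*(2975/11718709836) = 8265008087525/14906198911392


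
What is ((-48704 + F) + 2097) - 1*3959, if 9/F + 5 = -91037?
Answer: -4603629781/91042 ≈ -50566.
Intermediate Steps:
F = -9/91042 (F = 9/(-5 - 91037) = 9/(-91042) = 9*(-1/91042) = -9/91042 ≈ -9.8855e-5)
((-48704 + F) + 2097) - 1*3959 = ((-48704 - 9/91042) + 2097) - 1*3959 = (-4434109577/91042 + 2097) - 3959 = -4243194503/91042 - 3959 = -4603629781/91042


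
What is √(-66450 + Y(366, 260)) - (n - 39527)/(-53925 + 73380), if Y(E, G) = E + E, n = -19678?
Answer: 3947/1297 + 3*I*√7302 ≈ 3.0432 + 256.35*I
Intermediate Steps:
Y(E, G) = 2*E
√(-66450 + Y(366, 260)) - (n - 39527)/(-53925 + 73380) = √(-66450 + 2*366) - (-19678 - 39527)/(-53925 + 73380) = √(-66450 + 732) - (-59205)/19455 = √(-65718) - (-59205)/19455 = 3*I*√7302 - 1*(-3947/1297) = 3*I*√7302 + 3947/1297 = 3947/1297 + 3*I*√7302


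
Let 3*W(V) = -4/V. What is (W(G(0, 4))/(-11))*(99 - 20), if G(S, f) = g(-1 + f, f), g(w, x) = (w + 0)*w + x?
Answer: 316/429 ≈ 0.73660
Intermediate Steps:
g(w, x) = x + w² (g(w, x) = w*w + x = w² + x = x + w²)
G(S, f) = f + (-1 + f)²
W(V) = -4/(3*V) (W(V) = (-4/V)/3 = -4/(3*V))
(W(G(0, 4))/(-11))*(99 - 20) = (-4/(3*(4 + (-1 + 4)²))/(-11))*(99 - 20) = (-4/(3*(4 + 3²))*(-1/11))*79 = (-4/(3*(4 + 9))*(-1/11))*79 = (-4/3/13*(-1/11))*79 = (-4/3*1/13*(-1/11))*79 = -4/39*(-1/11)*79 = (4/429)*79 = 316/429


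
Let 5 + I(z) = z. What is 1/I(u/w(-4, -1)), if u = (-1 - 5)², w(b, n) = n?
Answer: -1/41 ≈ -0.024390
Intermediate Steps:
u = 36 (u = (-6)² = 36)
I(z) = -5 + z
1/I(u/w(-4, -1)) = 1/(-5 + 36/(-1)) = 1/(-5 + 36*(-1)) = 1/(-5 - 36) = 1/(-41) = -1/41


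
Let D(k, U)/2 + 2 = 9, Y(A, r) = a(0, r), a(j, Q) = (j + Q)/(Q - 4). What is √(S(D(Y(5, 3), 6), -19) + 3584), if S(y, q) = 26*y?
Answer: 2*√987 ≈ 62.833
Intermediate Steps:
a(j, Q) = (Q + j)/(-4 + Q)
Y(A, r) = r/(-4 + r) (Y(A, r) = (r + 0)/(-4 + r) = r/(-4 + r))
D(k, U) = 14 (D(k, U) = -4 + 2*9 = -4 + 18 = 14)
√(S(D(Y(5, 3), 6), -19) + 3584) = √(26*14 + 3584) = √(364 + 3584) = √3948 = 2*√987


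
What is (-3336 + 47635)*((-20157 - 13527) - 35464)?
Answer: -3063187252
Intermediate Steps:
(-3336 + 47635)*((-20157 - 13527) - 35464) = 44299*(-33684 - 35464) = 44299*(-69148) = -3063187252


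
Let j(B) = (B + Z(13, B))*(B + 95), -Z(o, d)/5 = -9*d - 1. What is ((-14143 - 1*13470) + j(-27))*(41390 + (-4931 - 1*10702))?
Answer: -2877803853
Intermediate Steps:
Z(o, d) = 5 + 45*d (Z(o, d) = -5*(-9*d - 1) = -5*(-1 - 9*d) = 5 + 45*d)
j(B) = (5 + 46*B)*(95 + B) (j(B) = (B + (5 + 45*B))*(B + 95) = (5 + 46*B)*(95 + B))
((-14143 - 1*13470) + j(-27))*(41390 + (-4931 - 1*10702)) = ((-14143 - 1*13470) + (475 + 46*(-27)² + 4375*(-27)))*(41390 + (-4931 - 1*10702)) = ((-14143 - 13470) + (475 + 46*729 - 118125))*(41390 + (-4931 - 10702)) = (-27613 + (475 + 33534 - 118125))*(41390 - 15633) = (-27613 - 84116)*25757 = -111729*25757 = -2877803853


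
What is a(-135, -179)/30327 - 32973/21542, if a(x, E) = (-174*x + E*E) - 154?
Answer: 64319721/217768078 ≈ 0.29536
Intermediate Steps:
a(x, E) = -154 + E**2 - 174*x (a(x, E) = (-174*x + E**2) - 154 = (E**2 - 174*x) - 154 = -154 + E**2 - 174*x)
a(-135, -179)/30327 - 32973/21542 = (-154 + (-179)**2 - 174*(-135))/30327 - 32973/21542 = (-154 + 32041 + 23490)*(1/30327) - 32973*1/21542 = 55377*(1/30327) - 32973/21542 = 18459/10109 - 32973/21542 = 64319721/217768078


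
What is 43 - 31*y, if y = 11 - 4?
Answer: -174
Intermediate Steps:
y = 7
43 - 31*y = 43 - 31*7 = 43 - 217 = -174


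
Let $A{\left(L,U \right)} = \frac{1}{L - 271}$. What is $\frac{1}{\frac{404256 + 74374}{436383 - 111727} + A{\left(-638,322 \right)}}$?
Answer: $\frac{147556152}{217375007} \approx 0.67881$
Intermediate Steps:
$A{\left(L,U \right)} = \frac{1}{-271 + L}$
$\frac{1}{\frac{404256 + 74374}{436383 - 111727} + A{\left(-638,322 \right)}} = \frac{1}{\frac{404256 + 74374}{436383 - 111727} + \frac{1}{-271 - 638}} = \frac{1}{\frac{478630}{324656} + \frac{1}{-909}} = \frac{1}{478630 \cdot \frac{1}{324656} - \frac{1}{909}} = \frac{1}{\frac{239315}{162328} - \frac{1}{909}} = \frac{1}{\frac{217375007}{147556152}} = \frac{147556152}{217375007}$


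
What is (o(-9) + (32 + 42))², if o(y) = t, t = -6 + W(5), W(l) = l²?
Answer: 8649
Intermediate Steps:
t = 19 (t = -6 + 5² = -6 + 25 = 19)
o(y) = 19
(o(-9) + (32 + 42))² = (19 + (32 + 42))² = (19 + 74)² = 93² = 8649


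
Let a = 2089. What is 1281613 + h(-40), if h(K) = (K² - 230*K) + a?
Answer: 1294502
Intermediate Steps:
h(K) = 2089 + K² - 230*K (h(K) = (K² - 230*K) + 2089 = 2089 + K² - 230*K)
1281613 + h(-40) = 1281613 + (2089 + (-40)² - 230*(-40)) = 1281613 + (2089 + 1600 + 9200) = 1281613 + 12889 = 1294502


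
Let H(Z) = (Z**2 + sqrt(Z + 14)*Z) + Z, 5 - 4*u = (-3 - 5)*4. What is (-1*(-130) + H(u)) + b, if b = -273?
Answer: -771/16 + 37*sqrt(93)/8 ≈ -3.5856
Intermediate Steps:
u = 37/4 (u = 5/4 - (-3 - 5)*4/4 = 5/4 - (-2)*4 = 5/4 - 1/4*(-32) = 5/4 + 8 = 37/4 ≈ 9.2500)
H(Z) = Z + Z**2 + Z*sqrt(14 + Z) (H(Z) = (Z**2 + sqrt(14 + Z)*Z) + Z = (Z**2 + Z*sqrt(14 + Z)) + Z = Z + Z**2 + Z*sqrt(14 + Z))
(-1*(-130) + H(u)) + b = (-1*(-130) + 37*(1 + 37/4 + sqrt(14 + 37/4))/4) - 273 = (130 + 37*(1 + 37/4 + sqrt(93/4))/4) - 273 = (130 + 37*(1 + 37/4 + sqrt(93)/2)/4) - 273 = (130 + 37*(41/4 + sqrt(93)/2)/4) - 273 = (130 + (1517/16 + 37*sqrt(93)/8)) - 273 = (3597/16 + 37*sqrt(93)/8) - 273 = -771/16 + 37*sqrt(93)/8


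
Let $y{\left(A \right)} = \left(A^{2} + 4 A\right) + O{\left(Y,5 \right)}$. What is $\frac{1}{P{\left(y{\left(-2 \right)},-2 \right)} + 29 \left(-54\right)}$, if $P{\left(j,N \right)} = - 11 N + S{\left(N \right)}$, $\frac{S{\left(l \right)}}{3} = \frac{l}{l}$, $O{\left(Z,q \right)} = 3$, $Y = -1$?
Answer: $- \frac{1}{1541} \approx -0.00064893$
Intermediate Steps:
$y{\left(A \right)} = 3 + A^{2} + 4 A$ ($y{\left(A \right)} = \left(A^{2} + 4 A\right) + 3 = 3 + A^{2} + 4 A$)
$S{\left(l \right)} = 3$ ($S{\left(l \right)} = 3 \frac{l}{l} = 3 \cdot 1 = 3$)
$P{\left(j,N \right)} = 3 - 11 N$ ($P{\left(j,N \right)} = - 11 N + 3 = 3 - 11 N$)
$\frac{1}{P{\left(y{\left(-2 \right)},-2 \right)} + 29 \left(-54\right)} = \frac{1}{\left(3 - -22\right) + 29 \left(-54\right)} = \frac{1}{\left(3 + 22\right) - 1566} = \frac{1}{25 - 1566} = \frac{1}{-1541} = - \frac{1}{1541}$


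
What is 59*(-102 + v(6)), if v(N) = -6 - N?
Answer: -6726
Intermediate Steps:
59*(-102 + v(6)) = 59*(-102 + (-6 - 1*6)) = 59*(-102 + (-6 - 6)) = 59*(-102 - 12) = 59*(-114) = -6726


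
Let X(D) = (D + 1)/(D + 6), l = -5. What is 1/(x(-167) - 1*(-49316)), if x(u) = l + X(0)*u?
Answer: 6/295699 ≈ 2.0291e-5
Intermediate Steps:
X(D) = (1 + D)/(6 + D)
x(u) = -5 + u/6 (x(u) = -5 + ((1 + 0)/(6 + 0))*u = -5 + (1/6)*u = -5 + ((⅙)*1)*u = -5 + u/6)
1/(x(-167) - 1*(-49316)) = 1/((-5 + (⅙)*(-167)) - 1*(-49316)) = 1/((-5 - 167/6) + 49316) = 1/(-197/6 + 49316) = 1/(295699/6) = 6/295699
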